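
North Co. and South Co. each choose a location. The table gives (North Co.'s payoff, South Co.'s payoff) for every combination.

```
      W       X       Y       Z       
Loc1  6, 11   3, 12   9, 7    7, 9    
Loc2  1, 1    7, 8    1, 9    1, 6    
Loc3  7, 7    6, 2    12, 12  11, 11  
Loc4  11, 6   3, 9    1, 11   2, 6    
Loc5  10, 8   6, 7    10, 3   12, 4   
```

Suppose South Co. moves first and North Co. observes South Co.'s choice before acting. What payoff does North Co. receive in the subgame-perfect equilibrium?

12

Backward induction with South Co. moving first.
- W: BR = Loc4, leader payoff 6.
- X: BR = Loc2, leader payoff 8.
- Y: BR = Loc3, leader payoff 12.
- Z: BR = Loc5, leader payoff 4.
Maximizing over 6, 8, 12, 4, South Co. chooses Y. Subgame-perfect outcome: (Loc3, Y) with payoffs (12, 12).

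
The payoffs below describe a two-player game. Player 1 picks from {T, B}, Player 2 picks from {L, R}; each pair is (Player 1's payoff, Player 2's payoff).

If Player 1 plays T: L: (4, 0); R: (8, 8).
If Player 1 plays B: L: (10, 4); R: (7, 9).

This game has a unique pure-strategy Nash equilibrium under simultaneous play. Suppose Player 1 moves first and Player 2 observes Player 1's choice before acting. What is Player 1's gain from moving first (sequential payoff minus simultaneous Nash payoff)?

0

Backward induction with Player 1 moving first.
- T: Player 2 compares 0, 8 and picks R; Player 1 would get 8.
- B: Player 2 compares 4, 9 and picks R; Player 1 would get 7.
Maximizing over 8, 7, Player 1 chooses T. Subgame-perfect outcome: (T, R) with payoffs (8, 8).
Under simultaneous play:
Player 1's best replies: L→B; R→T.
Player 2's best replies: T→R; B→R.
Only (T, R) has each player best-responding; Nash payoffs (8, 8).
Player 1's commitment gain: 8 − 8 = 0.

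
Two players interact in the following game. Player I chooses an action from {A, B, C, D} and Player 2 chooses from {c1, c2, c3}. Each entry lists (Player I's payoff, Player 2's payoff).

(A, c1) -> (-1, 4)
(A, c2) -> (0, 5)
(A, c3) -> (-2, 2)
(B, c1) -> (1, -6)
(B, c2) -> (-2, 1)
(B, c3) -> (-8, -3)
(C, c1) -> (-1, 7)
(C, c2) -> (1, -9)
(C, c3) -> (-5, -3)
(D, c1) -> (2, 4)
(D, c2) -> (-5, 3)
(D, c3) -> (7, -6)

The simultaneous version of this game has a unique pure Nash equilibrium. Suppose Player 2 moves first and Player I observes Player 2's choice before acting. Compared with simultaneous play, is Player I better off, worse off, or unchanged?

unchanged

Solve by backward induction (Player 2 leads).
- c1: Player I compares -1, 1, -1, 2 and picks D; Player 2 would get 4.
- c2: Player I compares 0, -2, 1, -5 and picks C; Player 2 would get -9.
- c3: Player I compares -2, -8, -5, 7 and picks D; Player 2 would get -6.
Maximizing over 4, -9, -6, Player 2 chooses c1. Subgame-perfect outcome: (D, c1) with payoffs (2, 4).
For the simultaneous game, intersect best replies.
Player I's best replies: c1→D; c2→C; c3→D.
Player 2's best replies: A→c2; B→c2; C→c1; D→c1.
Only (D, c1) has each player best-responding; Nash payoffs (2, 4).
Player I earns 2 sequentially versus 2 at the Nash outcome: unchanged.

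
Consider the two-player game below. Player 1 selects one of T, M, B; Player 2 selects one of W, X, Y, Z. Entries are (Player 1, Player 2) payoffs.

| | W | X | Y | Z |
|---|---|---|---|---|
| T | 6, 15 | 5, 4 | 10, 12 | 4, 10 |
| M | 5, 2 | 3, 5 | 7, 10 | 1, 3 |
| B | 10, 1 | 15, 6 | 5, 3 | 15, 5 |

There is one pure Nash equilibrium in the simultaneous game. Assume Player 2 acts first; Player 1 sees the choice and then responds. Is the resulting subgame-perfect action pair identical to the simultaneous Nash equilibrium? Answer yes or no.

Solve by backward induction (Player 2 leads).
- W → Player 1 plays B (best of 6, 5, 10); Player 2 gets 1.
- X → Player 1 plays B (best of 5, 3, 15); Player 2 gets 6.
- Y → Player 1 plays T (best of 10, 7, 5); Player 2 gets 12.
- Z → Player 1 plays B (best of 4, 1, 15); Player 2 gets 5.
Maximizing over 1, 6, 12, 5, Player 2 chooses Y. Subgame-perfect outcome: (T, Y) with payoffs (10, 12).
Now find the simultaneous Nash equilibrium.
Player 1's best replies: W→B; X→B; Y→T; Z→B.
Player 2's best replies: T→W; M→Y; B→X.
Only (B, X) has each player best-responding; Nash payoffs (15, 6).
Sequential outcome (T, Y) differs from the Nash profile (B, X).

no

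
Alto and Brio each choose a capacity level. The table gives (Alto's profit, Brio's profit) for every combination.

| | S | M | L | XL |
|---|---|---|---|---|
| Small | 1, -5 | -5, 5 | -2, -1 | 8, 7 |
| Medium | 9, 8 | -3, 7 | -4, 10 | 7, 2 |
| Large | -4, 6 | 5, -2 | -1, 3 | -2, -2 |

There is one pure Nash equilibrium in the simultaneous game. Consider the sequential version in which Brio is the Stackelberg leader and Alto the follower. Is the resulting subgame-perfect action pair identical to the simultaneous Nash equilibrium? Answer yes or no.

Solve by backward induction (Brio leads).
- S → Alto plays Medium (best of 1, 9, -4); Brio gets 8.
- M → Alto plays Large (best of -5, -3, 5); Brio gets -2.
- L → Alto plays Large (best of -2, -4, -1); Brio gets 3.
- XL → Alto plays Small (best of 8, 7, -2); Brio gets 7.
Maximizing over 8, -2, 3, 7, Brio chooses S. Subgame-perfect outcome: (Medium, S) with payoffs (9, 8).
For the simultaneous game, intersect best replies.
Alto's best replies: S→Medium; M→Large; L→Large; XL→Small.
Brio's best replies: Small→XL; Medium→L; Large→S.
The unique mutual best reply is (Small, XL), giving (8, 7).
Sequential outcome (Medium, S) differs from the Nash profile (Small, XL).

no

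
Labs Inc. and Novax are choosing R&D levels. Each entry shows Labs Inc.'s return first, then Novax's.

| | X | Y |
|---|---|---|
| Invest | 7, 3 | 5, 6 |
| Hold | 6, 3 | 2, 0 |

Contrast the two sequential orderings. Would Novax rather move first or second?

If Labs Inc. leads: Novax's best replies are Invest→Y, Hold→X; Labs Inc.'s induced payoffs 5, 6; outcome (Hold, X), payoffs (6, 3).
If Novax leads: Labs Inc.'s best replies are X→Invest, Y→Invest; Novax's induced payoffs 3, 6; outcome (Invest, Y), payoffs (5, 6).
Novax gets 6 moving first and 3 moving second, so Novax prefers to move first.

first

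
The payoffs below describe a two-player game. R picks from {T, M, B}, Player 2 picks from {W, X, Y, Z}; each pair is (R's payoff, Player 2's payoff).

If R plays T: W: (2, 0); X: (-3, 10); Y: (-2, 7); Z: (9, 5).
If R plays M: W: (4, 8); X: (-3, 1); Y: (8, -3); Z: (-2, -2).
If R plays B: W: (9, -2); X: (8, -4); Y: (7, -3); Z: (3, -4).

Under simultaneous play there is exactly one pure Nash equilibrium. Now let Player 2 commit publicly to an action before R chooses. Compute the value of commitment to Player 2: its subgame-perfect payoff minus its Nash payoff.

Backward induction with Player 2 moving first.
- W: BR = B, leader payoff -2.
- X: BR = B, leader payoff -4.
- Y: BR = M, leader payoff -3.
- Z: BR = T, leader payoff 5.
Among -2, -4, -3, 5, the best is 5 at Z. Subgame-perfect outcome: (T, Z) with payoffs (9, 5).
For the simultaneous game, intersect best replies.
R's best replies: W→B; X→B; Y→M; Z→T.
Player 2's best replies: T→X; M→W; B→W.
The unique mutual best reply is (B, W), giving (9, -2).
Player 2's commitment gain: 5 − -2 = 7.

7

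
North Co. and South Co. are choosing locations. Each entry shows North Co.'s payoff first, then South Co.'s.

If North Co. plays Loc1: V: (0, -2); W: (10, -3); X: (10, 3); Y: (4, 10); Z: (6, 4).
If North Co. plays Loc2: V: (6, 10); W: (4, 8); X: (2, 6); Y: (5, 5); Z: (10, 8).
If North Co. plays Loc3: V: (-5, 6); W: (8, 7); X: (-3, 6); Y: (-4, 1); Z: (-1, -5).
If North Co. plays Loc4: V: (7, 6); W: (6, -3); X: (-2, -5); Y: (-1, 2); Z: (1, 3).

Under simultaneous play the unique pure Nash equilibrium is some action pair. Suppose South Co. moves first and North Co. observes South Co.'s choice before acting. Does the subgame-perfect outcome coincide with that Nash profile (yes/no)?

Work backward from North Co.'s decision.
- V → North Co. plays Loc4 (best of 0, 6, -5, 7); South Co. gets 6.
- W → North Co. plays Loc1 (best of 10, 4, 8, 6); South Co. gets -3.
- X → North Co. plays Loc1 (best of 10, 2, -3, -2); South Co. gets 3.
- Y → North Co. plays Loc2 (best of 4, 5, -4, -1); South Co. gets 5.
- Z → North Co. plays Loc2 (best of 6, 10, -1, 1); South Co. gets 8.
Among 6, -3, 3, 5, 8, the best is 8 at Z. Subgame-perfect outcome: (Loc2, Z) with payoffs (10, 8).
Under simultaneous play:
North Co.'s best replies: V→Loc4; W→Loc1; X→Loc1; Y→Loc2; Z→Loc2.
South Co.'s best replies: Loc1→Y; Loc2→V; Loc3→W; Loc4→V.
The unique mutual best reply is (Loc4, V), giving (7, 6).
Sequential outcome (Loc2, Z) differs from the Nash profile (Loc4, V).

no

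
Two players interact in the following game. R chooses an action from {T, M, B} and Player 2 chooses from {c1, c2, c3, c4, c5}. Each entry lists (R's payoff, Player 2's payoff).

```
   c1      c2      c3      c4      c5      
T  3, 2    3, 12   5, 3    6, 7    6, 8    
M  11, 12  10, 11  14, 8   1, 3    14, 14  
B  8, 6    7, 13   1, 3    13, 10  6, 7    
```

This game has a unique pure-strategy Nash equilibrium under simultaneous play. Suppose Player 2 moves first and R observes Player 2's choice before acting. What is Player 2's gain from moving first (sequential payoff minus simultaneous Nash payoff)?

0

Backward induction with Player 2 moving first.
- c1: BR = M, leader payoff 12.
- c2: BR = M, leader payoff 11.
- c3: BR = M, leader payoff 8.
- c4: BR = B, leader payoff 10.
- c5: BR = M, leader payoff 14.
Maximizing over 12, 11, 8, 10, 14, Player 2 chooses c5. Subgame-perfect outcome: (M, c5) with payoffs (14, 14).
For the simultaneous game, intersect best replies.
R's best replies: c1→M; c2→M; c3→M; c4→B; c5→M.
Player 2's best replies: T→c2; M→c5; B→c2.
The unique mutual best reply is (M, c5), giving (14, 14).
Player 2's commitment gain: 14 − 14 = 0.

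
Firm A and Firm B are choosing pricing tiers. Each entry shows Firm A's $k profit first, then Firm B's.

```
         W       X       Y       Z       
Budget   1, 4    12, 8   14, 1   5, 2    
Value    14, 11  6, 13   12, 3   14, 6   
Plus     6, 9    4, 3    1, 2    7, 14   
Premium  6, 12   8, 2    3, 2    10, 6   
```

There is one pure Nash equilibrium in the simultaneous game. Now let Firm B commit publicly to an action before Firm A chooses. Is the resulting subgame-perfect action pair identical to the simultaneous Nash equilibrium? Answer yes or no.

no

Solve by backward induction (Firm B leads).
- W → Firm A plays Value (best of 1, 14, 6, 6); Firm B gets 11.
- X → Firm A plays Budget (best of 12, 6, 4, 8); Firm B gets 8.
- Y → Firm A plays Budget (best of 14, 12, 1, 3); Firm B gets 1.
- Z → Firm A plays Value (best of 5, 14, 7, 10); Firm B gets 6.
Among 11, 8, 1, 6, the best is 11 at W. Subgame-perfect outcome: (Value, W) with payoffs (14, 11).
Under simultaneous play:
Firm A's best replies: W→Value; X→Budget; Y→Budget; Z→Value.
Firm B's best replies: Budget→X; Value→X; Plus→Z; Premium→W.
Only (Budget, X) has each player best-responding; Nash payoffs (12, 8).
Sequential outcome (Value, W) differs from the Nash profile (Budget, X).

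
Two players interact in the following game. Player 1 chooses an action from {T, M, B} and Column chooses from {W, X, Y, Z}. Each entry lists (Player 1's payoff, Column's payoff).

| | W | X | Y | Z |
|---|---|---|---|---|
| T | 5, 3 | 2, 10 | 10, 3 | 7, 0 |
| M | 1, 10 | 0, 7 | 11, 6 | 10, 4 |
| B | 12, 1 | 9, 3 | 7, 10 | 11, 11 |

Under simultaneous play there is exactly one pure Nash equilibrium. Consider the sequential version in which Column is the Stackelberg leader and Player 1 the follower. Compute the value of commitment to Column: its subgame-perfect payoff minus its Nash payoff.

0

Solve by backward induction (Column leads).
- W: Player 1 compares 5, 1, 12 and picks B; Column would get 1.
- X: Player 1 compares 2, 0, 9 and picks B; Column would get 3.
- Y: Player 1 compares 10, 11, 7 and picks M; Column would get 6.
- Z: Player 1 compares 7, 10, 11 and picks B; Column would get 11.
Column's induced payoffs are 1, 3, 6, 11, so Column commits to Z. Subgame-perfect outcome: (B, Z) with payoffs (11, 11).
For the simultaneous game, intersect best replies.
Player 1's best replies: W→B; X→B; Y→M; Z→B.
Column's best replies: T→X; M→W; B→Z.
Only (B, Z) has each player best-responding; Nash payoffs (11, 11).
Column's commitment gain: 11 − 11 = 0.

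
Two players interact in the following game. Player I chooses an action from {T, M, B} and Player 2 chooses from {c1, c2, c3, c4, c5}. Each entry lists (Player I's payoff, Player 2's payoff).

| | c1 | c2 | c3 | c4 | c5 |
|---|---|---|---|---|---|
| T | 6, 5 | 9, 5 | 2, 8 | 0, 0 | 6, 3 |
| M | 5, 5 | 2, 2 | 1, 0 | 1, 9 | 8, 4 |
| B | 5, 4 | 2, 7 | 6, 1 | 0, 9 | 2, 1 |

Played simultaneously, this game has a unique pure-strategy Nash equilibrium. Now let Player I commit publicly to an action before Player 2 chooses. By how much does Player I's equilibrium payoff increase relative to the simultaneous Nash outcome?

1

Work backward from Player 2's decision.
- T: BR = c3, leader payoff 2.
- M: BR = c4, leader payoff 1.
- B: BR = c4, leader payoff 0.
Among 2, 1, 0, the best is 2 at T. Subgame-perfect outcome: (T, c3) with payoffs (2, 8).
For the simultaneous game, intersect best replies.
Player I's best replies: c1→T; c2→T; c3→B; c4→M; c5→M.
Player 2's best replies: T→c3; M→c4; B→c4.
The unique mutual best reply is (M, c4), giving (1, 9).
Player I's commitment gain: 2 − 1 = 1.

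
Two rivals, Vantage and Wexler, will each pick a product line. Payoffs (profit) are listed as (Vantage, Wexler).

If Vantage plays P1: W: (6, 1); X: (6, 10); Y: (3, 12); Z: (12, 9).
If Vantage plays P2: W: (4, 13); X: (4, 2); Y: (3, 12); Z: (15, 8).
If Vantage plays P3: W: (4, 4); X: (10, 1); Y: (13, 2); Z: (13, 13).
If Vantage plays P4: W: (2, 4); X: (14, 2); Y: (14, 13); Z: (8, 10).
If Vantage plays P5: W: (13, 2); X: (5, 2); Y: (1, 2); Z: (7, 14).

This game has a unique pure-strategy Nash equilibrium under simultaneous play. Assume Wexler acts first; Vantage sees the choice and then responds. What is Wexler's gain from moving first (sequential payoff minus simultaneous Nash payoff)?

Solve by backward induction (Wexler leads).
- W: Vantage compares 6, 4, 4, 2, 13 and picks P5; Wexler would get 2.
- X: Vantage compares 6, 4, 10, 14, 5 and picks P4; Wexler would get 2.
- Y: Vantage compares 3, 3, 13, 14, 1 and picks P4; Wexler would get 13.
- Z: Vantage compares 12, 15, 13, 8, 7 and picks P2; Wexler would get 8.
Maximizing over 2, 2, 13, 8, Wexler chooses Y. Subgame-perfect outcome: (P4, Y) with payoffs (14, 13).
For the simultaneous game, intersect best replies.
Vantage's best replies: W→P5; X→P4; Y→P4; Z→P2.
Wexler's best replies: P1→Y; P2→W; P3→Z; P4→Y; P5→Z.
The unique mutual best reply is (P4, Y), giving (14, 13).
Wexler's commitment gain: 13 − 13 = 0.

0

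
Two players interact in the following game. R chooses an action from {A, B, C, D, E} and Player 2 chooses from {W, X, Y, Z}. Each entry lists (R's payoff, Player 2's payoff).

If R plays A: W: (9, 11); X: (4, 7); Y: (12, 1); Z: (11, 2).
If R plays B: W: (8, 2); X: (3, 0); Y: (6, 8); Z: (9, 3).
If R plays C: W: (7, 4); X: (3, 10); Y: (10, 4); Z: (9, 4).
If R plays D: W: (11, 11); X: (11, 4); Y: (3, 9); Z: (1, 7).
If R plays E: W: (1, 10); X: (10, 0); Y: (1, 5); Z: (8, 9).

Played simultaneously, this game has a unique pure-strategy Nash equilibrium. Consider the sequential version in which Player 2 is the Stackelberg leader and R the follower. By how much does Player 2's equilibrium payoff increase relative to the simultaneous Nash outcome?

0

Solve by backward induction (Player 2 leads).
- W: R compares 9, 8, 7, 11, 1 and picks D; Player 2 would get 11.
- X: R compares 4, 3, 3, 11, 10 and picks D; Player 2 would get 4.
- Y: R compares 12, 6, 10, 3, 1 and picks A; Player 2 would get 1.
- Z: R compares 11, 9, 9, 1, 8 and picks A; Player 2 would get 2.
Maximizing over 11, 4, 1, 2, Player 2 chooses W. Subgame-perfect outcome: (D, W) with payoffs (11, 11).
For the simultaneous game, intersect best replies.
R's best replies: W→D; X→D; Y→A; Z→A.
Player 2's best replies: A→W; B→Y; C→X; D→W; E→W.
Only (D, W) has each player best-responding; Nash payoffs (11, 11).
Player 2's commitment gain: 11 − 11 = 0.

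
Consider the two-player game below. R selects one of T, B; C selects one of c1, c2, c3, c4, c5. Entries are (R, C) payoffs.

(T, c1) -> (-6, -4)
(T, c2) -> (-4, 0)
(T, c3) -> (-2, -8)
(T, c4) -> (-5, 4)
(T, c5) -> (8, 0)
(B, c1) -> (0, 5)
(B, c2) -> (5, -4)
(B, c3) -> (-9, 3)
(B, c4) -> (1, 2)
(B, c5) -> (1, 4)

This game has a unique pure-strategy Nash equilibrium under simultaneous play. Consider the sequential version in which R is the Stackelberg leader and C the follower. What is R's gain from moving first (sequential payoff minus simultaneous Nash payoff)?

Work backward from C's decision.
- T: BR = c4, leader payoff -5.
- B: BR = c1, leader payoff 0.
R's induced payoffs are -5, 0, so R commits to B. Subgame-perfect outcome: (B, c1) with payoffs (0, 5).
Under simultaneous play:
R's best replies: c1→B; c2→B; c3→T; c4→B; c5→T.
C's best replies: T→c4; B→c1.
Only (B, c1) has each player best-responding; Nash payoffs (0, 5).
R's commitment gain: 0 − 0 = 0.

0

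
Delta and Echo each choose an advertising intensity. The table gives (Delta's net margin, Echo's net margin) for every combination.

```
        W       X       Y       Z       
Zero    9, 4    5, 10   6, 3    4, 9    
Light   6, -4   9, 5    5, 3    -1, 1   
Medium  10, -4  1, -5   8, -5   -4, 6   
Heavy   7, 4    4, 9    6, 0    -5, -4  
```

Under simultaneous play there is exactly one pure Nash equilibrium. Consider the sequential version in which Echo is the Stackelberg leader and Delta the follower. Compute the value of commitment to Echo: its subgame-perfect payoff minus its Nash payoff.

Solve by backward induction (Echo leads).
- W: BR = Medium, leader payoff -4.
- X: BR = Light, leader payoff 5.
- Y: BR = Medium, leader payoff -5.
- Z: BR = Zero, leader payoff 9.
Among -4, 5, -5, 9, the best is 9 at Z. Subgame-perfect outcome: (Zero, Z) with payoffs (4, 9).
Now find the simultaneous Nash equilibrium.
Delta's best replies: W→Medium; X→Light; Y→Medium; Z→Zero.
Echo's best replies: Zero→X; Light→X; Medium→Z; Heavy→X.
The unique mutual best reply is (Light, X), giving (9, 5).
Echo's commitment gain: 9 − 5 = 4.

4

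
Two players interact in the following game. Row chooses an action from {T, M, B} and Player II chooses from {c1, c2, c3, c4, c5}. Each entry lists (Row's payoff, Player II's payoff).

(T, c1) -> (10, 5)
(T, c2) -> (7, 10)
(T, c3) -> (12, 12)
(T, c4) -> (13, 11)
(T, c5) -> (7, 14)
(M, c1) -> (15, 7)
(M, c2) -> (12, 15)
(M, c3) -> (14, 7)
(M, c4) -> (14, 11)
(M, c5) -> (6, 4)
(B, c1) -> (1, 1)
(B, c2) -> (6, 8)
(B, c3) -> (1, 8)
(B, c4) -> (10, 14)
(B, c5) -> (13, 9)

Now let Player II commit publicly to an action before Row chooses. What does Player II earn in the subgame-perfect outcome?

Work backward from Row's decision.
- c1: Row compares 10, 15, 1 and picks M; Player II would get 7.
- c2: Row compares 7, 12, 6 and picks M; Player II would get 15.
- c3: Row compares 12, 14, 1 and picks M; Player II would get 7.
- c4: Row compares 13, 14, 10 and picks M; Player II would get 11.
- c5: Row compares 7, 6, 13 and picks B; Player II would get 9.
Maximizing over 7, 15, 7, 11, 9, Player II chooses c2. Subgame-perfect outcome: (M, c2) with payoffs (12, 15).

15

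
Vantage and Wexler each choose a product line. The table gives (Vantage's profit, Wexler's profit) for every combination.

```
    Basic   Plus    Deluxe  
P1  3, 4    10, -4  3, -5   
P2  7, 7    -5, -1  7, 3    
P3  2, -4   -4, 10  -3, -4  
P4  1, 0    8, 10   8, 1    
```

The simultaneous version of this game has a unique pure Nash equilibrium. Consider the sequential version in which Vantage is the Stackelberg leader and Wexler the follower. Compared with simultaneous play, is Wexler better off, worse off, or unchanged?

Wexler best-responds to each possible Vantage move:
- P1 → Wexler plays Basic (best of 4, -4, -5); Vantage gets 3.
- P2 → Wexler plays Basic (best of 7, -1, 3); Vantage gets 7.
- P3 → Wexler plays Plus (best of -4, 10, -4); Vantage gets -4.
- P4 → Wexler plays Plus (best of 0, 10, 1); Vantage gets 8.
Among 3, 7, -4, 8, the best is 8 at P4. Subgame-perfect outcome: (P4, Plus) with payoffs (8, 10).
Now find the simultaneous Nash equilibrium.
Vantage's best replies: Basic→P2; Plus→P1; Deluxe→P4.
Wexler's best replies: P1→Basic; P2→Basic; P3→Plus; P4→Plus.
The unique mutual best reply is (P2, Basic), giving (7, 7).
Wexler earns 10 sequentially versus 7 at the Nash outcome: better off.

better off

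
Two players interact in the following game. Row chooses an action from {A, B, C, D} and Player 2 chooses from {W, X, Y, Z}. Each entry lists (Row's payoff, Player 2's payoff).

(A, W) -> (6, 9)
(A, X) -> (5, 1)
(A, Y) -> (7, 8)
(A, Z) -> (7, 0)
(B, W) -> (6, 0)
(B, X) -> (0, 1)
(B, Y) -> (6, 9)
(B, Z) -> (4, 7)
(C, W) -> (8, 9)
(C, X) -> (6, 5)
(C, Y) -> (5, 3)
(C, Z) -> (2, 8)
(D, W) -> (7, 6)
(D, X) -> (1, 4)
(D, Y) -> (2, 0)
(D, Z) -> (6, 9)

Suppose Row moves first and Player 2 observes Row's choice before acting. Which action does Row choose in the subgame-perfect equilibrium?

Backward induction with Row moving first.
- A: BR = W, leader payoff 6.
- B: BR = Y, leader payoff 6.
- C: BR = W, leader payoff 8.
- D: BR = Z, leader payoff 6.
Among 6, 6, 8, 6, the best is 8 at C. Subgame-perfect outcome: (C, W) with payoffs (8, 9).

C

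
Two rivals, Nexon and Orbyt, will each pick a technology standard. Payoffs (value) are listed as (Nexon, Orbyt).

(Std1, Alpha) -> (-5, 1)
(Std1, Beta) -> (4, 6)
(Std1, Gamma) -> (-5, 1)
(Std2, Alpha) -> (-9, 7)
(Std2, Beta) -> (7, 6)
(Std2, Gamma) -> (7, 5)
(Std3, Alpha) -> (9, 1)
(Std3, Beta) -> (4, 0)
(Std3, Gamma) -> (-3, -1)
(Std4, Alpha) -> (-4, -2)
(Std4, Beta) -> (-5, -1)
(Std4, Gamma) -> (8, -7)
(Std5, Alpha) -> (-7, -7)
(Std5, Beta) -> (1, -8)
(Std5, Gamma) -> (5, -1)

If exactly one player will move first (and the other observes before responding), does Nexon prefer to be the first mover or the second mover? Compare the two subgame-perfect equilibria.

If Nexon leads: Orbyt's best replies are Std1→Beta, Std2→Alpha, Std3→Alpha, Std4→Beta, Std5→Gamma; Nexon's induced payoffs 4, -9, 9, -5, 5; outcome (Std3, Alpha), payoffs (9, 1).
If Orbyt leads: Nexon's best replies are Alpha→Std3, Beta→Std2, Gamma→Std4; Orbyt's induced payoffs 1, 6, -7; outcome (Std2, Beta), payoffs (7, 6).
Nexon gets 9 moving first and 7 moving second, so Nexon prefers to move first.

first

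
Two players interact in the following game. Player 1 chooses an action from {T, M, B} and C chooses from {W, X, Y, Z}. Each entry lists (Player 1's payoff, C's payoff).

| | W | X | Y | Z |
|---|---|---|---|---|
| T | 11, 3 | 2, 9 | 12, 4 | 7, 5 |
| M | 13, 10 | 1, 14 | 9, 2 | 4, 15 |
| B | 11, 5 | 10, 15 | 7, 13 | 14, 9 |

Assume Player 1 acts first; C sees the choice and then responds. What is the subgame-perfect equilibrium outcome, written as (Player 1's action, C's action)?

(B, X)

C best-responds to each possible Player 1 move:
- T: C compares 3, 9, 4, 5 and picks X; Player 1 would get 2.
- M: C compares 10, 14, 2, 15 and picks Z; Player 1 would get 4.
- B: C compares 5, 15, 13, 9 and picks X; Player 1 would get 10.
Maximizing over 2, 4, 10, Player 1 chooses B. Subgame-perfect outcome: (B, X) with payoffs (10, 15).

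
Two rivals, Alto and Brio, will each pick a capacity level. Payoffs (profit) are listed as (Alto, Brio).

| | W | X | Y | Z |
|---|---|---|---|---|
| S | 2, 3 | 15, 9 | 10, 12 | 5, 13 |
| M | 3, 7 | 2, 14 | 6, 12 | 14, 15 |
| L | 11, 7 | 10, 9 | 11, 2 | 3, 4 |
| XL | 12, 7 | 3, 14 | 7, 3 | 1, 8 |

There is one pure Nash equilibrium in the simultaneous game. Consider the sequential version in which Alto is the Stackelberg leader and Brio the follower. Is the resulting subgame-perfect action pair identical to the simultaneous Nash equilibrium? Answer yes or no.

yes

Brio best-responds to each possible Alto move:
- S: BR = Z, leader payoff 5.
- M: BR = Z, leader payoff 14.
- L: BR = X, leader payoff 10.
- XL: BR = X, leader payoff 3.
Alto's induced payoffs are 5, 14, 10, 3, so Alto commits to M. Subgame-perfect outcome: (M, Z) with payoffs (14, 15).
For the simultaneous game, intersect best replies.
Alto's best replies: W→XL; X→S; Y→L; Z→M.
Brio's best replies: S→Z; M→Z; L→X; XL→X.
Only (M, Z) has each player best-responding; Nash payoffs (14, 15).
Sequential outcome (M, Z) coincides with the Nash profile (M, Z).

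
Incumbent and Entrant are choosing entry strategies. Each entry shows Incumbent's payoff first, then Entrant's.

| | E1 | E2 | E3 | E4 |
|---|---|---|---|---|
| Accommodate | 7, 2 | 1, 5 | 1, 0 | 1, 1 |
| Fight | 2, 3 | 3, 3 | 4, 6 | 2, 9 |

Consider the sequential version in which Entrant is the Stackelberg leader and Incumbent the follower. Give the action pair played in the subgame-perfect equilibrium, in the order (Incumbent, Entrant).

Work backward from Incumbent's decision.
- E1: Incumbent compares 7, 2 and picks Accommodate; Entrant would get 2.
- E2: Incumbent compares 1, 3 and picks Fight; Entrant would get 3.
- E3: Incumbent compares 1, 4 and picks Fight; Entrant would get 6.
- E4: Incumbent compares 1, 2 and picks Fight; Entrant would get 9.
Entrant's induced payoffs are 2, 3, 6, 9, so Entrant commits to E4. Subgame-perfect outcome: (Fight, E4) with payoffs (2, 9).

(Fight, E4)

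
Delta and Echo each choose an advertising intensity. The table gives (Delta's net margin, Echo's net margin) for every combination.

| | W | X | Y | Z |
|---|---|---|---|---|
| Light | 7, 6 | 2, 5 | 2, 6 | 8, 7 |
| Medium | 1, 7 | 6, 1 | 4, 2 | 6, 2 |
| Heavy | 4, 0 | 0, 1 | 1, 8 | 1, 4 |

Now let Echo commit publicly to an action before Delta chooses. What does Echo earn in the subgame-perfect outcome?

7

Solve by backward induction (Echo leads).
- W: Delta compares 7, 1, 4 and picks Light; Echo would get 6.
- X: Delta compares 2, 6, 0 and picks Medium; Echo would get 1.
- Y: Delta compares 2, 4, 1 and picks Medium; Echo would get 2.
- Z: Delta compares 8, 6, 1 and picks Light; Echo would get 7.
Among 6, 1, 2, 7, the best is 7 at Z. Subgame-perfect outcome: (Light, Z) with payoffs (8, 7).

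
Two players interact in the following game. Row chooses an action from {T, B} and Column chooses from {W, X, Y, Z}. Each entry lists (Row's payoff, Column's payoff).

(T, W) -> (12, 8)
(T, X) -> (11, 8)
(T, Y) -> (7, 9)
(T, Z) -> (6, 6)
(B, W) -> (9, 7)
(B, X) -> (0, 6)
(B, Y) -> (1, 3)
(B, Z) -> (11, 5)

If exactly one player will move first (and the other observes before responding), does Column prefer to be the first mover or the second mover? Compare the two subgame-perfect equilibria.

first

If Row leads: Column's best replies are T→Y, B→W; Row's induced payoffs 7, 9; outcome (B, W), payoffs (9, 7).
If Column leads: Row's best replies are W→T, X→T, Y→T, Z→B; Column's induced payoffs 8, 8, 9, 5; outcome (T, Y), payoffs (7, 9).
Column gets 9 moving first and 7 moving second, so Column prefers to move first.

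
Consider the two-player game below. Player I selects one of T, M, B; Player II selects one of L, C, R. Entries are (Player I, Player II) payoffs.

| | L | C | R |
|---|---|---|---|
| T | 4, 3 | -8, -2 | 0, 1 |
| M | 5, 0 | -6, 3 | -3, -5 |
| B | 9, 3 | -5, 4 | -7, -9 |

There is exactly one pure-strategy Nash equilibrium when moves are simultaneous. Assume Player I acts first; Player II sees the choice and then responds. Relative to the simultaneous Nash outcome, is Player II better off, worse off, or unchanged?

worse off

Solve by backward induction (Player I leads).
- T: Player II compares 3, -2, 1 and picks L; Player I would get 4.
- M: Player II compares 0, 3, -5 and picks C; Player I would get -6.
- B: Player II compares 3, 4, -9 and picks C; Player I would get -5.
Among 4, -6, -5, the best is 4 at T. Subgame-perfect outcome: (T, L) with payoffs (4, 3).
Under simultaneous play:
Player I's best replies: L→B; C→B; R→T.
Player II's best replies: T→L; M→C; B→C.
Only (B, C) has each player best-responding; Nash payoffs (-5, 4).
Player II earns 3 sequentially versus 4 at the Nash outcome: worse off.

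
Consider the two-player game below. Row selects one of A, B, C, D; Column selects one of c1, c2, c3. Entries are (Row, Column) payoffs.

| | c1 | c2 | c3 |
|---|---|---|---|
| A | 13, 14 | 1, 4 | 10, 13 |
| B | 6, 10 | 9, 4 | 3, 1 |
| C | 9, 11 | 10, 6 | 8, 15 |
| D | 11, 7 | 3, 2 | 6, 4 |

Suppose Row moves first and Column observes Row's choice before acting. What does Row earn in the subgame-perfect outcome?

13

Backward induction with Row moving first.
- A: BR = c1, leader payoff 13.
- B: BR = c1, leader payoff 6.
- C: BR = c3, leader payoff 8.
- D: BR = c1, leader payoff 11.
Maximizing over 13, 6, 8, 11, Row chooses A. Subgame-perfect outcome: (A, c1) with payoffs (13, 14).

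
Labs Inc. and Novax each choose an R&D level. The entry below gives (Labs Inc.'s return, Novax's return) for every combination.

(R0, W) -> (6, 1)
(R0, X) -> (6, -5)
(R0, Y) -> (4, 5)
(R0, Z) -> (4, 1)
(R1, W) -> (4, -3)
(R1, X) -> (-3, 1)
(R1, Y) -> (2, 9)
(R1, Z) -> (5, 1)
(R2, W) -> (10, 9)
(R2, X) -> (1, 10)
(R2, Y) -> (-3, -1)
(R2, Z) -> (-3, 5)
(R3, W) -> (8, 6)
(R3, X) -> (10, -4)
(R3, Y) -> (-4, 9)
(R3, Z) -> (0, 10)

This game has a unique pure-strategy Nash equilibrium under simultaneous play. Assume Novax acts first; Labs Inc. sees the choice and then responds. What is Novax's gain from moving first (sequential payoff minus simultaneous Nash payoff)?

Labs Inc. best-responds to each possible Novax move:
- W: Labs Inc. compares 6, 4, 10, 8 and picks R2; Novax would get 9.
- X: Labs Inc. compares 6, -3, 1, 10 and picks R3; Novax would get -4.
- Y: Labs Inc. compares 4, 2, -3, -4 and picks R0; Novax would get 5.
- Z: Labs Inc. compares 4, 5, -3, 0 and picks R1; Novax would get 1.
Novax's induced payoffs are 9, -4, 5, 1, so Novax commits to W. Subgame-perfect outcome: (R2, W) with payoffs (10, 9).
For the simultaneous game, intersect best replies.
Labs Inc.'s best replies: W→R2; X→R3; Y→R0; Z→R1.
Novax's best replies: R0→Y; R1→Y; R2→X; R3→Z.
The unique mutual best reply is (R0, Y), giving (4, 5).
Novax's commitment gain: 9 − 5 = 4.

4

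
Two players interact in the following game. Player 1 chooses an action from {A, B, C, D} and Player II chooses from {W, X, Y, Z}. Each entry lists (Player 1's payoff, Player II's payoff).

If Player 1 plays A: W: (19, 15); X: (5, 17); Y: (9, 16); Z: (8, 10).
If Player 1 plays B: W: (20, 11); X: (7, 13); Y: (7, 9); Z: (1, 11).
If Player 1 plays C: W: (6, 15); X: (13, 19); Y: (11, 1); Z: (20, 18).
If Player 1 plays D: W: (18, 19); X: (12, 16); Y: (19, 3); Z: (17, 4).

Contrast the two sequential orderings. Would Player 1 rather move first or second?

first

If Player 1 leads: Player II's best replies are A→X, B→X, C→X, D→W; Player 1's induced payoffs 5, 7, 13, 18; outcome (D, W), payoffs (18, 19).
If Player II leads: Player 1's best replies are W→B, X→C, Y→D, Z→C; Player II's induced payoffs 11, 19, 3, 18; outcome (C, X), payoffs (13, 19).
Player 1 gets 18 moving first and 13 moving second, so Player 1 prefers to move first.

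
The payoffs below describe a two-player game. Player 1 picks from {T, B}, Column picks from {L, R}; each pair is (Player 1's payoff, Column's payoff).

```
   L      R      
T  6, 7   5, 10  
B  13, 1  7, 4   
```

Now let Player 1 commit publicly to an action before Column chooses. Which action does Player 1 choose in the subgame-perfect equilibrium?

B

Backward induction with Player 1 moving first.
- T: BR = R, leader payoff 5.
- B: BR = R, leader payoff 7.
Player 1's induced payoffs are 5, 7, so Player 1 commits to B. Subgame-perfect outcome: (B, R) with payoffs (7, 4).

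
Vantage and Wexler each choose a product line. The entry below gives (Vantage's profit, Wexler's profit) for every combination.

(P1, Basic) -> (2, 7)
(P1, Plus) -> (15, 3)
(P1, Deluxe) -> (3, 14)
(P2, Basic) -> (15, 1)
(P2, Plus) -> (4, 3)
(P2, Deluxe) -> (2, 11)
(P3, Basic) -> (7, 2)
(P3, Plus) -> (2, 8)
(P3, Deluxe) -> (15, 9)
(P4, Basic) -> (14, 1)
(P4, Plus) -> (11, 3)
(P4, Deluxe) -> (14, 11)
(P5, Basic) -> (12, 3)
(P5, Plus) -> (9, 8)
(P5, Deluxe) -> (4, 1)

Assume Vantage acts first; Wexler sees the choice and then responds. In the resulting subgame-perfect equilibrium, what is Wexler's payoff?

9

Work backward from Wexler's decision.
- P1: Wexler compares 7, 3, 14 and picks Deluxe; Vantage would get 3.
- P2: Wexler compares 1, 3, 11 and picks Deluxe; Vantage would get 2.
- P3: Wexler compares 2, 8, 9 and picks Deluxe; Vantage would get 15.
- P4: Wexler compares 1, 3, 11 and picks Deluxe; Vantage would get 14.
- P5: Wexler compares 3, 8, 1 and picks Plus; Vantage would get 9.
Vantage's induced payoffs are 3, 2, 15, 14, 9, so Vantage commits to P3. Subgame-perfect outcome: (P3, Deluxe) with payoffs (15, 9).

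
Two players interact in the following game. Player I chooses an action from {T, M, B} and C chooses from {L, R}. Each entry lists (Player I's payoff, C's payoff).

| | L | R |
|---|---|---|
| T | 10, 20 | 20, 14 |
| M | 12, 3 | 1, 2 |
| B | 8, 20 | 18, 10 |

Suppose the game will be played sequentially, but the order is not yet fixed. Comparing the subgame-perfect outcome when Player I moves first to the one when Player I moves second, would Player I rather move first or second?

If Player I leads: C's best replies are T→L, M→L, B→L; Player I's induced payoffs 10, 12, 8; outcome (M, L), payoffs (12, 3).
If C leads: Player I's best replies are L→M, R→T; C's induced payoffs 3, 14; outcome (T, R), payoffs (20, 14).
Player I gets 12 moving first and 20 moving second, so Player I prefers to move second.

second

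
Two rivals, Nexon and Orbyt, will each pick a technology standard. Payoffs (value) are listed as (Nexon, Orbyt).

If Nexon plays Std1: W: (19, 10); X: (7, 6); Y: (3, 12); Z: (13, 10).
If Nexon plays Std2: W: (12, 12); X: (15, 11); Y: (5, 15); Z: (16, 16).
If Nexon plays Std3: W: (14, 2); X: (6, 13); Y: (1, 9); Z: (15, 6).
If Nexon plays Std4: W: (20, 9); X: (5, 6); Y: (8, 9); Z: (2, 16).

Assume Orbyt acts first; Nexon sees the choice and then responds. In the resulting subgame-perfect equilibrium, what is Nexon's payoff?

16

Backward induction with Orbyt moving first.
- W: BR = Std4, leader payoff 9.
- X: BR = Std2, leader payoff 11.
- Y: BR = Std4, leader payoff 9.
- Z: BR = Std2, leader payoff 16.
Among 9, 11, 9, 16, the best is 16 at Z. Subgame-perfect outcome: (Std2, Z) with payoffs (16, 16).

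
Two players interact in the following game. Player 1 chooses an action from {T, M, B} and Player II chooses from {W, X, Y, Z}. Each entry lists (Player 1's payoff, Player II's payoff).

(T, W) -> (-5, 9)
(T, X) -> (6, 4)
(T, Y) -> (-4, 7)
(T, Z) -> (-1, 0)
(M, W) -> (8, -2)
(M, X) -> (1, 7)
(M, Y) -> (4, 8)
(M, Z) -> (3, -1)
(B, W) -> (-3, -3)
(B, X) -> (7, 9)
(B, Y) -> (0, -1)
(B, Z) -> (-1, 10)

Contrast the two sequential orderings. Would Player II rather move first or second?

first

If Player 1 leads: Player II's best replies are T→W, M→Y, B→Z; Player 1's induced payoffs -5, 4, -1; outcome (M, Y), payoffs (4, 8).
If Player II leads: Player 1's best replies are W→M, X→B, Y→M, Z→M; Player II's induced payoffs -2, 9, 8, -1; outcome (B, X), payoffs (7, 9).
Player II gets 9 moving first and 8 moving second, so Player II prefers to move first.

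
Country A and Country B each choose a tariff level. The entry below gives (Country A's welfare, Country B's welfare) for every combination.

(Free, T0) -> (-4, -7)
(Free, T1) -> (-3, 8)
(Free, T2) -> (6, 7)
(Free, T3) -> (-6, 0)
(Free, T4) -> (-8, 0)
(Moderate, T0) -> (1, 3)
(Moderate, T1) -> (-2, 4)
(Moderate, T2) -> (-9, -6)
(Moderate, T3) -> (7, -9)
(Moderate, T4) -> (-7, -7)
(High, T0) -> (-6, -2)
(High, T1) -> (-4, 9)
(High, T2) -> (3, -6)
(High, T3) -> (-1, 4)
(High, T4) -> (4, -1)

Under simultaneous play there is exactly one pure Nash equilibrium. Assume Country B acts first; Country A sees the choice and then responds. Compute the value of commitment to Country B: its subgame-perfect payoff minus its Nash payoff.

Backward induction with Country B moving first.
- T0: BR = Moderate, leader payoff 3.
- T1: BR = Moderate, leader payoff 4.
- T2: BR = Free, leader payoff 7.
- T3: BR = Moderate, leader payoff -9.
- T4: BR = High, leader payoff -1.
Maximizing over 3, 4, 7, -9, -1, Country B chooses T2. Subgame-perfect outcome: (Free, T2) with payoffs (6, 7).
Under simultaneous play:
Country A's best replies: T0→Moderate; T1→Moderate; T2→Free; T3→Moderate; T4→High.
Country B's best replies: Free→T1; Moderate→T1; High→T1.
Only (Moderate, T1) has each player best-responding; Nash payoffs (-2, 4).
Country B's commitment gain: 7 − 4 = 3.

3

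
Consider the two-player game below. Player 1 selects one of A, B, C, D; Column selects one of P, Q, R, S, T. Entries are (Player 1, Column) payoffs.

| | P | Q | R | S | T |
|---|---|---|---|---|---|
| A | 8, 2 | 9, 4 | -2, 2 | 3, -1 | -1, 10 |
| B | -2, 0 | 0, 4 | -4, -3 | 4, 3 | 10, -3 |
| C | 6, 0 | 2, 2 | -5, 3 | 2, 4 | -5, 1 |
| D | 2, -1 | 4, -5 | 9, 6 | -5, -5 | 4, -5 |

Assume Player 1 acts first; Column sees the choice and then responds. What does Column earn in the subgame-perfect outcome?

Solve by backward induction (Player 1 leads).
- A: Column compares 2, 4, 2, -1, 10 and picks T; Player 1 would get -1.
- B: Column compares 0, 4, -3, 3, -3 and picks Q; Player 1 would get 0.
- C: Column compares 0, 2, 3, 4, 1 and picks S; Player 1 would get 2.
- D: Column compares -1, -5, 6, -5, -5 and picks R; Player 1 would get 9.
Maximizing over -1, 0, 2, 9, Player 1 chooses D. Subgame-perfect outcome: (D, R) with payoffs (9, 6).

6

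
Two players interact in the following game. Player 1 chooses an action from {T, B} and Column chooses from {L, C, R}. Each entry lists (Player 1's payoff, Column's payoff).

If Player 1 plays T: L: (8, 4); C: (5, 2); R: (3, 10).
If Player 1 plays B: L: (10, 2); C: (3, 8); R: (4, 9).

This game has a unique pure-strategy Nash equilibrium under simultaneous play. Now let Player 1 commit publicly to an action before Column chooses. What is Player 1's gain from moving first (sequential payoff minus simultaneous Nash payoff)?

0

Column best-responds to each possible Player 1 move:
- T: Column compares 4, 2, 10 and picks R; Player 1 would get 3.
- B: Column compares 2, 8, 9 and picks R; Player 1 would get 4.
Maximizing over 3, 4, Player 1 chooses B. Subgame-perfect outcome: (B, R) with payoffs (4, 9).
For the simultaneous game, intersect best replies.
Player 1's best replies: L→B; C→T; R→B.
Column's best replies: T→R; B→R.
The unique mutual best reply is (B, R), giving (4, 9).
Player 1's commitment gain: 4 − 4 = 0.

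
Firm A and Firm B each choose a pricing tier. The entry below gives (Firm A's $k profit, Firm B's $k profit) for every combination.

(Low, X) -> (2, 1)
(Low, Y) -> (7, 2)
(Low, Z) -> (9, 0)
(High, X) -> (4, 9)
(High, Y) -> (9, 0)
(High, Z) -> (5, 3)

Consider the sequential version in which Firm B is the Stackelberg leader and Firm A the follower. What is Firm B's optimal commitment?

X

Work backward from Firm A's decision.
- X → Firm A plays High (best of 2, 4); Firm B gets 9.
- Y → Firm A plays High (best of 7, 9); Firm B gets 0.
- Z → Firm A plays Low (best of 9, 5); Firm B gets 0.
Maximizing over 9, 0, 0, Firm B chooses X. Subgame-perfect outcome: (High, X) with payoffs (4, 9).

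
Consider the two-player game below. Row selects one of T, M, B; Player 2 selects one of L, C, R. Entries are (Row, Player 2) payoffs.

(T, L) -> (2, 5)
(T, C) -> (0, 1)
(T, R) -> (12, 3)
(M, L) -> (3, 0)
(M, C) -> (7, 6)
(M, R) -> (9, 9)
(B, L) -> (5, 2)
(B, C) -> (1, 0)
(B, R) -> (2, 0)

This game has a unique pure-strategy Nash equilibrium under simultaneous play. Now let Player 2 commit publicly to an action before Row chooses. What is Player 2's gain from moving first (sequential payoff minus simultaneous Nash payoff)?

Work backward from Row's decision.
- L: Row compares 2, 3, 5 and picks B; Player 2 would get 2.
- C: Row compares 0, 7, 1 and picks M; Player 2 would get 6.
- R: Row compares 12, 9, 2 and picks T; Player 2 would get 3.
Maximizing over 2, 6, 3, Player 2 chooses C. Subgame-perfect outcome: (M, C) with payoffs (7, 6).
Under simultaneous play:
Row's best replies: L→B; C→M; R→T.
Player 2's best replies: T→L; M→R; B→L.
The unique mutual best reply is (B, L), giving (5, 2).
Player 2's commitment gain: 6 − 2 = 4.

4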